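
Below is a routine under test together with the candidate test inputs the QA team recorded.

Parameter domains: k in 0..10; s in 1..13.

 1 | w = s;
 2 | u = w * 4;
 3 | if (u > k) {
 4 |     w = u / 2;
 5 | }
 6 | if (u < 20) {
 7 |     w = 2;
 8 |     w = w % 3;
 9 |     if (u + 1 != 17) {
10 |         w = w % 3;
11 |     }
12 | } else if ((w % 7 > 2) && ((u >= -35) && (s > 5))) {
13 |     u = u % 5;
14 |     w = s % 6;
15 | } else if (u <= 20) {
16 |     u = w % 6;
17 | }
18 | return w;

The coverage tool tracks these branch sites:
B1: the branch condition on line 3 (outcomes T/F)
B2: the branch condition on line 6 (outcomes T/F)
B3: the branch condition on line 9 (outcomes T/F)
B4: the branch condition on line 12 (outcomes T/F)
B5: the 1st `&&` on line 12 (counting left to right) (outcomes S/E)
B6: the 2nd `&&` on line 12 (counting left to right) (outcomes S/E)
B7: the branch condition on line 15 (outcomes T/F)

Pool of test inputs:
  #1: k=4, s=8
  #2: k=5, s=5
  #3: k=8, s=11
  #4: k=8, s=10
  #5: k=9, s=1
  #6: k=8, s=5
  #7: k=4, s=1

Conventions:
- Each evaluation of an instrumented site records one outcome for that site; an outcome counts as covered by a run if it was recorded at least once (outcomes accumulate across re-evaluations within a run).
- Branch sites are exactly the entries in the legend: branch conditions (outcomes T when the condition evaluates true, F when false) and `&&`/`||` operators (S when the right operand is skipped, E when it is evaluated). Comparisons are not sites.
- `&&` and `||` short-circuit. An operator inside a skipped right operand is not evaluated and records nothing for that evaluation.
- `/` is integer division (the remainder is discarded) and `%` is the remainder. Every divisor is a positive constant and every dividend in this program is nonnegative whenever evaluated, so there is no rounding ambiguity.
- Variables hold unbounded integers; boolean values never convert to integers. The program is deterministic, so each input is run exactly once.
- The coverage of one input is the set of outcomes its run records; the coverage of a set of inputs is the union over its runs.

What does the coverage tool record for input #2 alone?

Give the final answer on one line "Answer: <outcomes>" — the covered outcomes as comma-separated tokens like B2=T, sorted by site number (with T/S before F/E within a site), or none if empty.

Simulating input #2 (k=5, s=5) step by step:
  B1->T, B2->F, B5->E, B6->E, B4->F, B7->T
distinct outcomes covered: B1=T, B2=F, B4=F, B5=E, B6=E, B7=T

Answer: B1=T, B2=F, B4=F, B5=E, B6=E, B7=T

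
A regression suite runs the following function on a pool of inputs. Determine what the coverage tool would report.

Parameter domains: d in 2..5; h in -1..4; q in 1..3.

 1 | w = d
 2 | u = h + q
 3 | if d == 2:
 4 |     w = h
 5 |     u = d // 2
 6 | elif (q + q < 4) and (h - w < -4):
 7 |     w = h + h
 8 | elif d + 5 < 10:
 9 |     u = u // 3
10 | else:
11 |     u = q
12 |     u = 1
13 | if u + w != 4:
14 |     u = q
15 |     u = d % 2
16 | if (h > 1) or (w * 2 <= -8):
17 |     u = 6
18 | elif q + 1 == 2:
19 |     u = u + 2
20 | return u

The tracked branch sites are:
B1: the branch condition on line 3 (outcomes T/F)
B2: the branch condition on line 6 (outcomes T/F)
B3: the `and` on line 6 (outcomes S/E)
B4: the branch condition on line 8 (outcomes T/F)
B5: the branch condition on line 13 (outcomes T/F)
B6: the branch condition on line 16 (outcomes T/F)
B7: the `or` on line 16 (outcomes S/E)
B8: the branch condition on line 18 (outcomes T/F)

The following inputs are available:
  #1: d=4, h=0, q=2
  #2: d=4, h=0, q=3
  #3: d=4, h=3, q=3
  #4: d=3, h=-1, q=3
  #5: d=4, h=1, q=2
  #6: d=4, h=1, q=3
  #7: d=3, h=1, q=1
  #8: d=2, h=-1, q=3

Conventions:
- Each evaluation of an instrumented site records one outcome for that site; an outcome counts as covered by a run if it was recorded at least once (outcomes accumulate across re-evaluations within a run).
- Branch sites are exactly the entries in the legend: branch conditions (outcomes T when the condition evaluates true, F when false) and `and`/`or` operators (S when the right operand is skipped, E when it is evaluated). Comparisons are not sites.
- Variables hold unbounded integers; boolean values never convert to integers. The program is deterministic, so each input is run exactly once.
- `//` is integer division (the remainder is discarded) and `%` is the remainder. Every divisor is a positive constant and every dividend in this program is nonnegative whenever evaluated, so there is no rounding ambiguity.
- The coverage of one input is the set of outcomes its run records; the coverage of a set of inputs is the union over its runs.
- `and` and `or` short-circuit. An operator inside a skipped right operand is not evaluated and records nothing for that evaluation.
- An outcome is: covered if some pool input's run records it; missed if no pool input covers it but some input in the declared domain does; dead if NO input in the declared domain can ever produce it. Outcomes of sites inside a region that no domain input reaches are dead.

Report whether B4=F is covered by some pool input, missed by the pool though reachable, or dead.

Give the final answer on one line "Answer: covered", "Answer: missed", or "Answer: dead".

no pool input records B4=F
but domain input (d=5, h=-1, q=2) does record it -> reachable, so missed

Answer: missed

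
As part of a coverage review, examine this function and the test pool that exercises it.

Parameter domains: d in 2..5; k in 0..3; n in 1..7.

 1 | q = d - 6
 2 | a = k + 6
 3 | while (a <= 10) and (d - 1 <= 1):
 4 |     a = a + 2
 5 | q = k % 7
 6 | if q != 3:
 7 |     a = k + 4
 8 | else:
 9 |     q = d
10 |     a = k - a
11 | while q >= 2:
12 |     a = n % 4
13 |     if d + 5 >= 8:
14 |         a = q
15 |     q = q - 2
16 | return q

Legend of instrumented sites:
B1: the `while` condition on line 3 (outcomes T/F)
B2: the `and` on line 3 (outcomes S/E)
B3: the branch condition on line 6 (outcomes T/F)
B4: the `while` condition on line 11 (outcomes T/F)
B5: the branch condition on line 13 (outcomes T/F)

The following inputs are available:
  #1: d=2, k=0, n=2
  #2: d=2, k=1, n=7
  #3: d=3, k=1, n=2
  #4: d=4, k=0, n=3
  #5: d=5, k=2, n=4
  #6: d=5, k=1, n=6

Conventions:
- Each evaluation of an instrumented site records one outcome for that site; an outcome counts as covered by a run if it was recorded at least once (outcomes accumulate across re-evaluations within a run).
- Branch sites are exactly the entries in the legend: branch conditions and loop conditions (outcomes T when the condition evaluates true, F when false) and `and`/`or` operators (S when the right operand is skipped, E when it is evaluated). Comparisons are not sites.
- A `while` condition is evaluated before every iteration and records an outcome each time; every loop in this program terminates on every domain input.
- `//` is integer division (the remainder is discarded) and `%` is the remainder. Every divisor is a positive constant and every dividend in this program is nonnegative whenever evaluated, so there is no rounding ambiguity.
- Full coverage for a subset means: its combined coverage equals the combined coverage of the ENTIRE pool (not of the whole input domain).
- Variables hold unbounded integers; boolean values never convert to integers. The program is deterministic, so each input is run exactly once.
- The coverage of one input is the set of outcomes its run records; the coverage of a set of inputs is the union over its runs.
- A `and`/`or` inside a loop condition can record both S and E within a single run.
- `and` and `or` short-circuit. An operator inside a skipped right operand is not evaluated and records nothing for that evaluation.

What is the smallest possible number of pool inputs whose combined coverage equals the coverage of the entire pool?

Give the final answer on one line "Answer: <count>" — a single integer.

input #1 (d=2, k=0, n=2): covers B1=T, B1=F, B2=S, B2=E, B3=T, B4=F
input #2 (d=2, k=1, n=7): covers B1=T, B1=F, B2=S, B2=E, B3=T, B4=F
input #3 (d=3, k=1, n=2): covers B1=F, B2=E, B3=T, B4=F
input #4 (d=4, k=0, n=3): covers B1=F, B2=E, B3=T, B4=F
input #5 (d=5, k=2, n=4): covers B1=F, B2=E, B3=T, B4=T, B4=F, B5=T
input #6 (d=5, k=1, n=6): covers B1=F, B2=E, B3=T, B4=F
pool-wide coverage (8 outcomes): B1=T, B1=F, B2=S, B2=E, B3=T, B4=T, B4=F, B5=T
every size-1 subset falls short of the 8 outcomes (best: 6/8)
inputs {1, 5} (size 2) cover everything; no size-2 subset with a lexicographically smaller index list covers all 8

Answer: 2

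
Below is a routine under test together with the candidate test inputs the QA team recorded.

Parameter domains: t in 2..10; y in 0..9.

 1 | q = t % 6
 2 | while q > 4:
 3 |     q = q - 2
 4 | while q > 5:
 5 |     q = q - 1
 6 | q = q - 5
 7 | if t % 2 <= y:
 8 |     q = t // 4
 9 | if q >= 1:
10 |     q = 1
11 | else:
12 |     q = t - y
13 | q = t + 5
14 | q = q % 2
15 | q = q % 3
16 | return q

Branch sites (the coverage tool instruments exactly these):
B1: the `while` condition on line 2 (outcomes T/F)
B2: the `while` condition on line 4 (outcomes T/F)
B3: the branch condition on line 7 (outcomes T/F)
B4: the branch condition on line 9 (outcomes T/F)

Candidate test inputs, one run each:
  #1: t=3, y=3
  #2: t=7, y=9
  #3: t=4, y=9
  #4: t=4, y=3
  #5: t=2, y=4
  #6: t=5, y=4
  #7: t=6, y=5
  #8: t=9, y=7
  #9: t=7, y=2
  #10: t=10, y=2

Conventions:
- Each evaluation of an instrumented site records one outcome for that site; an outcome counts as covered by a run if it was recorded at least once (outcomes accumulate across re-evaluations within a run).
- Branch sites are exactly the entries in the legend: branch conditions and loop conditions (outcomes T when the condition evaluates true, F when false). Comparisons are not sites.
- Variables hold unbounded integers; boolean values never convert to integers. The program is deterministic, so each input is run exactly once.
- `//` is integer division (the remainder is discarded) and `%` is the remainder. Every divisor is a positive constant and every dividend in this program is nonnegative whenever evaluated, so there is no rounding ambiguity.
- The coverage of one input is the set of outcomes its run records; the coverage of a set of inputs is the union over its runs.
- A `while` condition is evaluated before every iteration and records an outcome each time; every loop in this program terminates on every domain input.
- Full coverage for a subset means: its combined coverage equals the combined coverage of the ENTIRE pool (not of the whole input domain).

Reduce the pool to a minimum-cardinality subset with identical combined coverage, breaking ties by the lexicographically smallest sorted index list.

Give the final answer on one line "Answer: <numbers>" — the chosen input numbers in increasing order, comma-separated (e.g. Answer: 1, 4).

run #1 (t=3, y=3) runs B1->F, B2->F, B3->T, B4->F; records B1=F, B2=F, B3=T, B4=F
run #2 (t=7, y=9) runs B1->F, B2->F, B3->T, B4->T; records B1=F, B2=F, B3=T, B4=T
run #3 (t=4, y=9) runs B1->F, B2->F, B3->T, B4->T; records B1=F, B2=F, B3=T, B4=T
run #4 (t=4, y=3) runs B1->F, B2->F, B3->T, B4->T; records B1=F, B2=F, B3=T, B4=T
run #5 (t=2, y=4) runs B1->F, B2->F, B3->T, B4->F; records B1=F, B2=F, B3=T, B4=F
run #6 (t=5, y=4) runs B1->T, B1->F, B2->F, B3->T, B4->T; records B1=T, B1=F, B2=F, B3=T, B4=T
run #7 (t=6, y=5) runs B1->F, B2->F, B3->T, B4->T; records B1=F, B2=F, B3=T, B4=T
run #8 (t=9, y=7) runs B1->F, B2->F, B3->T, B4->T; records B1=F, B2=F, B3=T, B4=T
run #9 (t=7, y=2) runs B1->F, B2->F, B3->T, B4->T; records B1=F, B2=F, B3=T, B4=T
run #10 (t=10, y=2) runs B1->F, B2->F, B3->T, B4->T; records B1=F, B2=F, B3=T, B4=T
pool-wide coverage (6 outcomes): B1=T, B1=F, B2=F, B3=T, B4=T, B4=F
checked all size-1 subsets: none covers 6 outcomes (max 5/6)
the canonical winner is {1, 6}: size 2, full 6-outcome coverage, earliest index list among size-2 covers

Answer: 1, 6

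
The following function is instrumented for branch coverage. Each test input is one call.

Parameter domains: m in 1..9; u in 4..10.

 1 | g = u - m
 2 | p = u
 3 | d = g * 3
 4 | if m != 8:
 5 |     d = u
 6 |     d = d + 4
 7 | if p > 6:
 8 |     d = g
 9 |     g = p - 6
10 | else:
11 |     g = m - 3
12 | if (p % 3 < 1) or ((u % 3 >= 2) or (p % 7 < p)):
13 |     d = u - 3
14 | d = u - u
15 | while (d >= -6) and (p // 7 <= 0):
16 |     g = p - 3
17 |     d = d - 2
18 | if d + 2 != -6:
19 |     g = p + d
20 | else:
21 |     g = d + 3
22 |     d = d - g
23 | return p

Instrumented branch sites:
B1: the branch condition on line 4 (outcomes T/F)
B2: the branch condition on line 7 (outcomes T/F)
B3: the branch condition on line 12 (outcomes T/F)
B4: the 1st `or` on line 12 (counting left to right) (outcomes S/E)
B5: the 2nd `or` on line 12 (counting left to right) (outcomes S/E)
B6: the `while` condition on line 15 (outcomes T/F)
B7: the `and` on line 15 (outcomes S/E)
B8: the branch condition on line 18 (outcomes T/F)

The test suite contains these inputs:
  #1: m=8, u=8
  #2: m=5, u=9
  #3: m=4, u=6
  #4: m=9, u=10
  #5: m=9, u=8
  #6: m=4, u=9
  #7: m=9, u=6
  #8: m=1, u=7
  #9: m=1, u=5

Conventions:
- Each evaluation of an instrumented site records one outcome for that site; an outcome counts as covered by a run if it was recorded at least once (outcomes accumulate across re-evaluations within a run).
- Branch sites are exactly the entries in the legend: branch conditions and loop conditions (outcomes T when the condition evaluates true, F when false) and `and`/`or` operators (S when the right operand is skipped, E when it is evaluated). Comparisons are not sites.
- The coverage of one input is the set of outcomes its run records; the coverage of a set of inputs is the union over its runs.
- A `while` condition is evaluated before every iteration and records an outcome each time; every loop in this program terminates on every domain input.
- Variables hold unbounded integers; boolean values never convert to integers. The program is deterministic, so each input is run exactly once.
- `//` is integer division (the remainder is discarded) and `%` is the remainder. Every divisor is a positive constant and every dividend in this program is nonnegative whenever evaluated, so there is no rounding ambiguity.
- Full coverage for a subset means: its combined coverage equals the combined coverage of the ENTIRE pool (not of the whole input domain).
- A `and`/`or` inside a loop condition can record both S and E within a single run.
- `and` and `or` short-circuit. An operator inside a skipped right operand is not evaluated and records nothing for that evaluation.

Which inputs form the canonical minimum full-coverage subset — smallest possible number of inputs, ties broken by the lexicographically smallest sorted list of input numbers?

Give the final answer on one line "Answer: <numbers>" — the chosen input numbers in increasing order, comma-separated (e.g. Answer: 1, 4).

run #1 (m=8, u=8) records B1=F, B2=T, B3=T, B4=E, B5=S, B6=F, B7=E, B8=T
run #2 (m=5, u=9) records B1=T, B2=T, B3=T, B4=S, B6=F, B7=E, B8=T
run #3 (m=4, u=6) records B1=T, B2=F, B3=T, B4=S, B6=T, B6=F, B7=S, B7=E, B8=F
run #4 (m=9, u=10) records B1=T, B2=T, B3=T, B4=E, B5=E, B6=F, B7=E, B8=T
run #5 (m=9, u=8) records B1=T, B2=T, B3=T, B4=E, B5=S, B6=F, B7=E, B8=T
run #6 (m=4, u=9) records B1=T, B2=T, B3=T, B4=S, B6=F, B7=E, B8=T
run #7 (m=9, u=6) records B1=T, B2=F, B3=T, B4=S, B6=T, B6=F, B7=S, B7=E, B8=F
run #8 (m=1, u=7) records B1=T, B2=T, B3=T, B4=E, B5=E, B6=F, B7=E, B8=T
run #9 (m=1, u=5) records B1=T, B2=F, B3=T, B4=E, B5=S, B6=T, B6=F, B7=S, B7=E, B8=F
union over all inputs: B1=T, B1=F, B2=T, B2=F, B3=T, B4=S, B4=E, B5=S, B5=E, B6=T, B6=F, B7=S, B7=E, B8=T, B8=F (15 outcomes)
every size-1 subset falls short of the 15 outcomes (best: 10/15)
every size-2 subset falls short of the 15 outcomes (best: 14/15)
inputs {1, 3, 4} (size 3) cover everything; no size-3 subset with a lexicographically smaller index list covers all 15

Answer: 1, 3, 4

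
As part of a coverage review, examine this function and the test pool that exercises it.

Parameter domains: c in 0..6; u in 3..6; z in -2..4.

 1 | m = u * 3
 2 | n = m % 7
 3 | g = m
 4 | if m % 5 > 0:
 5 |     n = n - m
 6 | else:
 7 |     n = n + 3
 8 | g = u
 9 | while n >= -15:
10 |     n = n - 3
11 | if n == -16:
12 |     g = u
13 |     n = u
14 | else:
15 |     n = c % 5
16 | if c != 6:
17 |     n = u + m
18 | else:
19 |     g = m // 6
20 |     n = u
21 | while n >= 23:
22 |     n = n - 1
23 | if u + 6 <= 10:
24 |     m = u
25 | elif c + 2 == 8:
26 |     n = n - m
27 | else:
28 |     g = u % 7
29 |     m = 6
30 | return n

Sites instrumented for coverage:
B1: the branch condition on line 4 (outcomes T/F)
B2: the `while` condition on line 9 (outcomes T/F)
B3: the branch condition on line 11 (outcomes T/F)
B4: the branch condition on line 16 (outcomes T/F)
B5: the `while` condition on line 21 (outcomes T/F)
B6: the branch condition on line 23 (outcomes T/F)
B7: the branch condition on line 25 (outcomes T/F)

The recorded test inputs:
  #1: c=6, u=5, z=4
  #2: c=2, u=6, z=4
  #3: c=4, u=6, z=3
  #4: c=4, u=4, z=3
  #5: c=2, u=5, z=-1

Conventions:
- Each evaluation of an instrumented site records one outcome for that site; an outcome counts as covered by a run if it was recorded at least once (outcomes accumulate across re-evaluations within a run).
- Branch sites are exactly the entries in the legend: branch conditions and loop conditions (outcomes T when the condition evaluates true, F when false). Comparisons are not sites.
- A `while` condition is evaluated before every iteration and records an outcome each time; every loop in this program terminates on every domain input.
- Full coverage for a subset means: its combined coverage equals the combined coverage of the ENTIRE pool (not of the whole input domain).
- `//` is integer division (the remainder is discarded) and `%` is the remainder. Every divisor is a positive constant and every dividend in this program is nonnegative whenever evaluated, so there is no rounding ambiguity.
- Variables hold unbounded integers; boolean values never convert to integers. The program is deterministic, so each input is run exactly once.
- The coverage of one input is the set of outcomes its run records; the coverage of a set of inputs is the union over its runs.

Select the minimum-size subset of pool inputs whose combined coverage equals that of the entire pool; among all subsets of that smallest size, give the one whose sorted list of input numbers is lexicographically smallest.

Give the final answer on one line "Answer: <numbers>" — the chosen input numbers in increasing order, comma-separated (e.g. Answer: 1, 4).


run #1 (c=6, u=5, z=4) runs B1->F, B2->T, B2->T, B2->T, B2->T, B2->T, B2->T, B2->T, B2->F, B3->F, B4->F, B5->F, B6->F, B7->T; records B1=F, B2=T, B2=F, B3=F, B4=F, B5=F, B6=F, B7=T
run #2 (c=2, u=6, z=4) runs B1->T, B2->T, B2->F, B3->F, B4->T, B5->T, B5->T, B5->F, B6->F, B7->F; records B1=T, B2=T, B2=F, B3=F, B4=T, B5=T, B5=F, B6=F, B7=F
run #3 (c=4, u=6, z=3) runs B1->T, B2->T, B2->F, B3->F, B4->T, B5->T, B5->T, B5->F, B6->F, B7->F; records B1=T, B2=T, B2=F, B3=F, B4=T, B5=T, B5=F, B6=F, B7=F
run #4 (c=4, u=4, z=3) runs B1->T, B2->T, B2->T, B2->T, B2->F, B3->T, B4->T, B5->F, B6->T; records B1=T, B2=T, B2=F, B3=T, B4=T, B5=F, B6=T
run #5 (c=2, u=5, z=-1) runs B1->F, B2->T, B2->T, B2->T, B2->T, B2->T, B2->T, B2->T, B2->F, B3->F, B4->T, B5->F, B6->F, B7->F; records B1=F, B2=T, B2=F, B3=F, B4=T, B5=F, B6=F, B7=F
union over all inputs: B1=T, B1=F, B2=T, B2=F, B3=T, B3=F, B4=T, B4=F, B5=T, B5=F, B6=T, B6=F, B7=T, B7=F (14 outcomes)
checked all size-1 subsets: none covers 14 outcomes (max 9/14)
checked all size-2 subsets: none covers 14 outcomes (max 12/14)
inputs {1, 2, 4} (size 3) cover everything; no size-3 subset with a lexicographically smaller index list covers all 14
Answer: 1, 2, 4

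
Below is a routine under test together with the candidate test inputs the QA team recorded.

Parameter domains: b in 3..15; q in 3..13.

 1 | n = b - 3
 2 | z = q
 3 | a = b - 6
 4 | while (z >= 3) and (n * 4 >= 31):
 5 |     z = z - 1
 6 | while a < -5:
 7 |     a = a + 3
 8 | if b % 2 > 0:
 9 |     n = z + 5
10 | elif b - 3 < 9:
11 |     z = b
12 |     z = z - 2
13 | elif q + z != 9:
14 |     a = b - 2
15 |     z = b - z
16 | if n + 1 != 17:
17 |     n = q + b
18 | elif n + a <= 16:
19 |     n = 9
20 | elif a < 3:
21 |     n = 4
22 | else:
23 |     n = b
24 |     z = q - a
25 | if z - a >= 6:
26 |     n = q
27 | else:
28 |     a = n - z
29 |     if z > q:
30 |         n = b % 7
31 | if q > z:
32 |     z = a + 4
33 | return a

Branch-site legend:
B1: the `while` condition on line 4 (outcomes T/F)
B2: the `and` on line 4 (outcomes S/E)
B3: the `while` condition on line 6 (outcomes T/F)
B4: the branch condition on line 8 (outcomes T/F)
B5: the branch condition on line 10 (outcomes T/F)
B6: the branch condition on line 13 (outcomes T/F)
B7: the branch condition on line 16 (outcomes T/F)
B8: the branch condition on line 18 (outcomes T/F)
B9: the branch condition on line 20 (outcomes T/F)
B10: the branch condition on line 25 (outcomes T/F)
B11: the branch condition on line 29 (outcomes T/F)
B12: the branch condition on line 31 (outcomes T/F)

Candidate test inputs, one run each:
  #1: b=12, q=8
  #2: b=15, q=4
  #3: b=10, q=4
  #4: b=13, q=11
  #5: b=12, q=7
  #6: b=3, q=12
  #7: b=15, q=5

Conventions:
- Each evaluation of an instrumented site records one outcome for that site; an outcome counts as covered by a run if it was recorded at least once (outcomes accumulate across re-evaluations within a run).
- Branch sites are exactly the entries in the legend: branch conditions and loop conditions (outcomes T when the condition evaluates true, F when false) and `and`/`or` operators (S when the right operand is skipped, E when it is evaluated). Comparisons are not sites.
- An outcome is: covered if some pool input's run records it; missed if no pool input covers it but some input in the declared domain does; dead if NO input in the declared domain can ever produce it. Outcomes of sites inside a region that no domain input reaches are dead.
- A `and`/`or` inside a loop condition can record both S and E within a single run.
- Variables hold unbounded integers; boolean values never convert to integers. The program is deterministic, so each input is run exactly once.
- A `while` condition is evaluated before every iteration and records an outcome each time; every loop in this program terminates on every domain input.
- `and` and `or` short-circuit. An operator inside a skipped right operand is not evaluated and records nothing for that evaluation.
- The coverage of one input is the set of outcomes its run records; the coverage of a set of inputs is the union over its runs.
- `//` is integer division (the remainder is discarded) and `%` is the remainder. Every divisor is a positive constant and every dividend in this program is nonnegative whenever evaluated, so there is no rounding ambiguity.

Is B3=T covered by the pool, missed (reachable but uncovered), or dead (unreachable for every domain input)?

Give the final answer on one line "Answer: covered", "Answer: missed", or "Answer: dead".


no pool input records B3=T
checking all 143 inputs in the declared domain: B3=T is never recorded -> dead
Answer: dead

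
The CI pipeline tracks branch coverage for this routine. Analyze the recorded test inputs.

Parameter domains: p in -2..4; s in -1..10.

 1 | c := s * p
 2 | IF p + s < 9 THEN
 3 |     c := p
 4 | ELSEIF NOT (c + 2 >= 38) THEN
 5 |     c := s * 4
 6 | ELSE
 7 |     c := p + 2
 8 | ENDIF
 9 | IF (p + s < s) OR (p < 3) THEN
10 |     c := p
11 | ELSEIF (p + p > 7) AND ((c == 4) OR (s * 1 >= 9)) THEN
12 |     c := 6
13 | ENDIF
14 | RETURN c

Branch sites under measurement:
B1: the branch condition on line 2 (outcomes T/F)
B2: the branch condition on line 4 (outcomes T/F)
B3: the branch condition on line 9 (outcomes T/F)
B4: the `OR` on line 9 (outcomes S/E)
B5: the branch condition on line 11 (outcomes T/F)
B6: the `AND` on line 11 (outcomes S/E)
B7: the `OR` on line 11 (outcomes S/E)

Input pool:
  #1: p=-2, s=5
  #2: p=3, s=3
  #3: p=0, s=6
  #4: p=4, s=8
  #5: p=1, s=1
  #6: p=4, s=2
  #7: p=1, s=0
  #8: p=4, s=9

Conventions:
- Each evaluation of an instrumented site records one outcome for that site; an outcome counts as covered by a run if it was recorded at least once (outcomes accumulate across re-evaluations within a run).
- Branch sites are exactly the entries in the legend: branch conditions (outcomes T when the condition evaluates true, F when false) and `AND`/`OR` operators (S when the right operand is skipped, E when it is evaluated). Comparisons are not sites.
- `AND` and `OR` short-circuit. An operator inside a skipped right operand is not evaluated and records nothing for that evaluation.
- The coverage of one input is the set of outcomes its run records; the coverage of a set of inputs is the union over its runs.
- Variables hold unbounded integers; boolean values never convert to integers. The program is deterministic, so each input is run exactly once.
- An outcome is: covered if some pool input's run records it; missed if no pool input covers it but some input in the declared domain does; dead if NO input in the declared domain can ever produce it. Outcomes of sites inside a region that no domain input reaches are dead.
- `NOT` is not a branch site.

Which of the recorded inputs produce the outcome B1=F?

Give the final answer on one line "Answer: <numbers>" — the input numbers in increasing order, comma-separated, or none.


input #1 (p=-2, s=5): does not record B1=F
input #2 (p=3, s=3): does not record B1=F
input #3 (p=0, s=6): does not record B1=F
input #4 (p=4, s=8): records B1=F
input #5 (p=1, s=1): does not record B1=F
input #6 (p=4, s=2): does not record B1=F
input #7 (p=1, s=0): does not record B1=F
input #8 (p=4, s=9): records B1=F
Answer: 4, 8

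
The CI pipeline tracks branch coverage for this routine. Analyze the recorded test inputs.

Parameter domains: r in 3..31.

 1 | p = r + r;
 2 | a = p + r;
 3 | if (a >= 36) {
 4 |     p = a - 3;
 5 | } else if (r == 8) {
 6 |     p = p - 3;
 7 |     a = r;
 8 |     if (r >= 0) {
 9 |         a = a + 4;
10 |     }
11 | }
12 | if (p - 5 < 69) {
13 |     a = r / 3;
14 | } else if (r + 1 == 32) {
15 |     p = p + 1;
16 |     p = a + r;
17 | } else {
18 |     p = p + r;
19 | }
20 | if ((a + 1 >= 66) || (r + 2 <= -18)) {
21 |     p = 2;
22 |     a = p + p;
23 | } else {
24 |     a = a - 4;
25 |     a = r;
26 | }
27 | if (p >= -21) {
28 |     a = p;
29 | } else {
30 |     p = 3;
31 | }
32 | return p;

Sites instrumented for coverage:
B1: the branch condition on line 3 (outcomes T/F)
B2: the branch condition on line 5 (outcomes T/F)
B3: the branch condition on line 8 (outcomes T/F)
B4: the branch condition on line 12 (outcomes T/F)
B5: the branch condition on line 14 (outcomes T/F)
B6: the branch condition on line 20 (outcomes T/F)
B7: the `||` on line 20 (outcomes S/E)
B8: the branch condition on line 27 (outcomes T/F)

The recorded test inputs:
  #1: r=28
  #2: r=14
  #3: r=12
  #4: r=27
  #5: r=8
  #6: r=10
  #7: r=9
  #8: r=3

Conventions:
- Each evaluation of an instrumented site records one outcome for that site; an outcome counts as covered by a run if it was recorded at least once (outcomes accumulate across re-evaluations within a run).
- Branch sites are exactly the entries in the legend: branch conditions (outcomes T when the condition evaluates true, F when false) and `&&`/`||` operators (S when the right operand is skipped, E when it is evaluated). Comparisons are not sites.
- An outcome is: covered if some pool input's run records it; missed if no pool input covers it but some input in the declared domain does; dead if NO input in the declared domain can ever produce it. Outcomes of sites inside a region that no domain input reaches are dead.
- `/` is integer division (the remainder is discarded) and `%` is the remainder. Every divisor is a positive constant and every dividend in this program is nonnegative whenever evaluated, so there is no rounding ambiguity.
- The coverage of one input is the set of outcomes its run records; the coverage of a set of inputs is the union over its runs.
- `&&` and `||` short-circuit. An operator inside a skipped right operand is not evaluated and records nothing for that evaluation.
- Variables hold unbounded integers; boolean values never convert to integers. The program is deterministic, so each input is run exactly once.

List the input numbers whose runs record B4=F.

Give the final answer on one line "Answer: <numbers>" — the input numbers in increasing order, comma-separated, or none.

input #1 (r=28): records B4=F
input #2 (r=14): does not record B4=F
input #3 (r=12): does not record B4=F
input #4 (r=27): records B4=F
input #5 (r=8): does not record B4=F
input #6 (r=10): does not record B4=F
input #7 (r=9): does not record B4=F
input #8 (r=3): does not record B4=F

Answer: 1, 4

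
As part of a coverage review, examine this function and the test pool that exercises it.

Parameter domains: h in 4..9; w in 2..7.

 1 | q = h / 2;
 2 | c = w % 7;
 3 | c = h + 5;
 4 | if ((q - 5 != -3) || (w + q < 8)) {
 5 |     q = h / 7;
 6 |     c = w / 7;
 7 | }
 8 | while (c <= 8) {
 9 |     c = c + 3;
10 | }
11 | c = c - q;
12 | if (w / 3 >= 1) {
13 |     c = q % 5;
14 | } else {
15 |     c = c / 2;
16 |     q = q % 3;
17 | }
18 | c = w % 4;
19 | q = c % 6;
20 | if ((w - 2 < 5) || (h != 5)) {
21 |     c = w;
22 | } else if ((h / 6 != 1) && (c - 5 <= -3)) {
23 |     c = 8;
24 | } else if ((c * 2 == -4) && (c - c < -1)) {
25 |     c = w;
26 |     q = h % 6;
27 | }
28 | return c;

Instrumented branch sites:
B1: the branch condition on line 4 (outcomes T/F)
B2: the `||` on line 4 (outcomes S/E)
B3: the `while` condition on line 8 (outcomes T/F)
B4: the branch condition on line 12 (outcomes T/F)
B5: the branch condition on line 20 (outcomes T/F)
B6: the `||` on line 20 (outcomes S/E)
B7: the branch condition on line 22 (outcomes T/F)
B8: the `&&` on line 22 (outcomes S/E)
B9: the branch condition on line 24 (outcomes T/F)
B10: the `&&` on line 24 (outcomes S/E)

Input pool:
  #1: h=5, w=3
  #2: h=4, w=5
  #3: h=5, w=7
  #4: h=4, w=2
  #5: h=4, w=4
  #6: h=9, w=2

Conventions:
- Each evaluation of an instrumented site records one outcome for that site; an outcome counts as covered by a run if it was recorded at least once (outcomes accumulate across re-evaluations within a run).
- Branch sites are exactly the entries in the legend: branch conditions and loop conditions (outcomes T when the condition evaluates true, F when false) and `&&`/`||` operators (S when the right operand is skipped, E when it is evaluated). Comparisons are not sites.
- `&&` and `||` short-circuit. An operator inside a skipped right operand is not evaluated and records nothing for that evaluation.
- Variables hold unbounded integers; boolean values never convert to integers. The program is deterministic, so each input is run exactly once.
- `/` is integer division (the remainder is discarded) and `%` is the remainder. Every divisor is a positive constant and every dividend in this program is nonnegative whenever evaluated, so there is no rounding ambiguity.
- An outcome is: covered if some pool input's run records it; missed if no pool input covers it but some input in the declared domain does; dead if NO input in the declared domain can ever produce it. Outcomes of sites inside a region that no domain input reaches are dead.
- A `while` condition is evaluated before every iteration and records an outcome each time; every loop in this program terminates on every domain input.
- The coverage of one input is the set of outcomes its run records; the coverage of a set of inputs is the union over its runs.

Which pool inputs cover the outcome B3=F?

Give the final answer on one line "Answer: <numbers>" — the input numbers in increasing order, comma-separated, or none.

input #1 (h=5, w=3): records B3=F
input #2 (h=4, w=5): records B3=F
input #3 (h=5, w=7): records B3=F
input #4 (h=4, w=2): records B3=F
input #5 (h=4, w=4): records B3=F
input #6 (h=9, w=2): records B3=F

Answer: 1, 2, 3, 4, 5, 6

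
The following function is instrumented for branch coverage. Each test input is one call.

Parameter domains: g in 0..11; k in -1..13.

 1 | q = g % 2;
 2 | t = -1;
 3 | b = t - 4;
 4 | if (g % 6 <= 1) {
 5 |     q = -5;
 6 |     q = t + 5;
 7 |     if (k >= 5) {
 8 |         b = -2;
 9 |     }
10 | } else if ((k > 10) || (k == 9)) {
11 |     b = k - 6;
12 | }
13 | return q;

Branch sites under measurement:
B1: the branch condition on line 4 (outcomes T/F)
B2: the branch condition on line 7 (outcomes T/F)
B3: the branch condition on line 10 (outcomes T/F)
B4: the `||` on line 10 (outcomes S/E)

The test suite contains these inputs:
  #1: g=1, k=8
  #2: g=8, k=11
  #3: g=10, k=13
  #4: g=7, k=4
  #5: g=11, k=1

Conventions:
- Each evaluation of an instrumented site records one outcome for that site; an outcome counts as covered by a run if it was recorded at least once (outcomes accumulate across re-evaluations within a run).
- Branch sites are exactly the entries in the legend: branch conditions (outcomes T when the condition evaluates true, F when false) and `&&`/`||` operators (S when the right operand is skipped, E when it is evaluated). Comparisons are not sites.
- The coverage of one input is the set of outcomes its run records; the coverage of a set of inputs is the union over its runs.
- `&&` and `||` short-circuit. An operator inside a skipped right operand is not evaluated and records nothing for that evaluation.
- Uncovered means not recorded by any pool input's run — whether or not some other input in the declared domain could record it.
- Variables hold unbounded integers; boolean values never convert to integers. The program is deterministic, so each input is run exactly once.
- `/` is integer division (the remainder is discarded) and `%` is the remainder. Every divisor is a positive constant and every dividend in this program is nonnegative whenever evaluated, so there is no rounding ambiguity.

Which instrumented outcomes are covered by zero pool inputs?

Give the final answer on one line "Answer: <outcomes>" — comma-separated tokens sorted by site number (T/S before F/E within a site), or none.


input #1, g=1, k=8: events B1->T, B2->T; outcomes B1=T, B2=T
input #2, g=8, k=11: events B1->F, B4->S, B3->T; outcomes B1=F, B3=T, B4=S
input #3, g=10, k=13: events B1->F, B4->S, B3->T; outcomes B1=F, B3=T, B4=S
input #4, g=7, k=4: events B1->T, B2->F; outcomes B1=T, B2=F
input #5, g=11, k=1: events B1->F, B4->E, B3->F; outcomes B1=F, B3=F, B4=E
union over the pool: B1=T, B1=F, B2=T, B2=F, B3=T, B3=F, B4=S, B4=E
uncovered (0 of 8): none
Answer: none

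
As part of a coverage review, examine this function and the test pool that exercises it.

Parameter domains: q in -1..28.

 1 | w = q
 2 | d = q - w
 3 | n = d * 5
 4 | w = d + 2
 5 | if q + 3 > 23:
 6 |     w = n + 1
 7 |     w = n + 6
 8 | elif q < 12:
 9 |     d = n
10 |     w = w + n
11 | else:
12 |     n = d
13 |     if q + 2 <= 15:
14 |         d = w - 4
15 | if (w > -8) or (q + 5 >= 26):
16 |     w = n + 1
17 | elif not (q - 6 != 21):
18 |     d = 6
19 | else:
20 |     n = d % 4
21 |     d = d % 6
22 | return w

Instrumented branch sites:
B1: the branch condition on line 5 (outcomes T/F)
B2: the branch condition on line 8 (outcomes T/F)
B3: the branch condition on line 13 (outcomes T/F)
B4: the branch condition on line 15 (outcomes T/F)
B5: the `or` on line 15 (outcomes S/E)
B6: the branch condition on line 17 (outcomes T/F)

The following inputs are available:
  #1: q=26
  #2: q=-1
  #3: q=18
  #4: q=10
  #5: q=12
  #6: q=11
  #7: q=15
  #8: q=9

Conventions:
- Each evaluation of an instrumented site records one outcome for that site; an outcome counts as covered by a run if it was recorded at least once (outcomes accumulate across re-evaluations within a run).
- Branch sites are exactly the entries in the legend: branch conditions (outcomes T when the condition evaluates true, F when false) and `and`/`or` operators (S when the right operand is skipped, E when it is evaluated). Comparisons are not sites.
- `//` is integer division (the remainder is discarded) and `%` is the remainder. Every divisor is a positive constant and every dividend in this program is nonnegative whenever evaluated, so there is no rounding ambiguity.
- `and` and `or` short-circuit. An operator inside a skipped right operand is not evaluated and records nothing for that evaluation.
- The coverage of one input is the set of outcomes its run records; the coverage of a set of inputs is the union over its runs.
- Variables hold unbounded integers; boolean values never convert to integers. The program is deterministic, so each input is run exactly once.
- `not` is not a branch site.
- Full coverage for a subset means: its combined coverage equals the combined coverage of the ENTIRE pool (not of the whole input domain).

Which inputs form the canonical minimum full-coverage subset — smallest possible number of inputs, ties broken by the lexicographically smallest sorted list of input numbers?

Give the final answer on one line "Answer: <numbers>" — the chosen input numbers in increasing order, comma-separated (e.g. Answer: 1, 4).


input #1 (q=26): events B1->T, B5->S, B4->T; covers B1=T, B4=T, B5=S
input #2 (q=-1): events B1->F, B2->T, B5->S, B4->T; covers B1=F, B2=T, B4=T, B5=S
input #3 (q=18): events B1->F, B2->F, B3->F, B5->S, B4->T; covers B1=F, B2=F, B3=F, B4=T, B5=S
input #4 (q=10): events B1->F, B2->T, B5->S, B4->T; covers B1=F, B2=T, B4=T, B5=S
input #5 (q=12): events B1->F, B2->F, B3->T, B5->S, B4->T; covers B1=F, B2=F, B3=T, B4=T, B5=S
input #6 (q=11): events B1->F, B2->T, B5->S, B4->T; covers B1=F, B2=T, B4=T, B5=S
input #7 (q=15): events B1->F, B2->F, B3->F, B5->S, B4->T; covers B1=F, B2=F, B3=F, B4=T, B5=S
input #8 (q=9): events B1->F, B2->T, B5->S, B4->T; covers B1=F, B2=T, B4=T, B5=S
union over all inputs: B1=T, B1=F, B2=T, B2=F, B3=T, B3=F, B4=T, B5=S (8 outcomes)
every size-1 subset falls short of the 8 outcomes (best: 5/8)
every size-2 subset falls short of the 8 outcomes (best: 6/8)
every size-3 subset falls short of the 8 outcomes (best: 7/8)
at size 4, {1, 2, 3, 5} reaches all 8 outcomes; every lexicographically earlier size-4 subset fails
Answer: 1, 2, 3, 5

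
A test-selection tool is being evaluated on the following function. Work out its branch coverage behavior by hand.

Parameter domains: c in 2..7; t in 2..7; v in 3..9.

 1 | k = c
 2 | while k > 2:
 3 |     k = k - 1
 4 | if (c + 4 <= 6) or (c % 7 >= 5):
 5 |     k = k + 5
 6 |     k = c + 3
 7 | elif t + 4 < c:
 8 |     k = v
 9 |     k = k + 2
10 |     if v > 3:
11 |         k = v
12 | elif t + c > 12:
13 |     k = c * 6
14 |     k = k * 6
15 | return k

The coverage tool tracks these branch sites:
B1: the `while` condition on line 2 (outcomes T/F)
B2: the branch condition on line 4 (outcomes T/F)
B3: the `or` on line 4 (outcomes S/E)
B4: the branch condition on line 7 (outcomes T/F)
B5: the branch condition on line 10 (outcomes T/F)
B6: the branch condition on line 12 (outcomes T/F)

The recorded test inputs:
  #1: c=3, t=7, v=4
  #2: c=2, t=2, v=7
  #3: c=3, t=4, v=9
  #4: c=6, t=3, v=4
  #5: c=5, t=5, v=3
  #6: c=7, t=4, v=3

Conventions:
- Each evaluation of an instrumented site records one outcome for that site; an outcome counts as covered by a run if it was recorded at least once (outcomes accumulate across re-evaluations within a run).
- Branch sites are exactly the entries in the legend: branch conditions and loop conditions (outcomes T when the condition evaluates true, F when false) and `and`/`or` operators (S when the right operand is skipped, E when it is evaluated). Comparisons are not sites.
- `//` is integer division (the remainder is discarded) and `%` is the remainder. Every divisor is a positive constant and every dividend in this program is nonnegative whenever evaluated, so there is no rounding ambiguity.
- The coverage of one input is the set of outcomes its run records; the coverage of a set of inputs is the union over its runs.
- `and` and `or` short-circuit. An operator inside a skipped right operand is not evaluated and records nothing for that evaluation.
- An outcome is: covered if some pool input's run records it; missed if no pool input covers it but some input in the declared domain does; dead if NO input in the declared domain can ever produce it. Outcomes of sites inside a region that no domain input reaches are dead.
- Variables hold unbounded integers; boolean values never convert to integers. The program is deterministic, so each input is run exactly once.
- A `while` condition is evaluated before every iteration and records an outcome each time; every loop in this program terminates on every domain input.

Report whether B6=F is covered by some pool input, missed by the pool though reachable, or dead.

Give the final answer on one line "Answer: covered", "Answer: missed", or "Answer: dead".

B6=F is recorded by pool input(s) 1, 3, 6 -> covered

Answer: covered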